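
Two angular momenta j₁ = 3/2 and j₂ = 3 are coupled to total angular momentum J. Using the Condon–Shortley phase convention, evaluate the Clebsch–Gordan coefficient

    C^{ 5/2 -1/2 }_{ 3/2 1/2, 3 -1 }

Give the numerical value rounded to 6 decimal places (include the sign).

√[6·2!1!4!/8! · 2!1!2!4!2!3!] = √(288/35)
  +(−1)^0/∏(0,2,1,2,0,2)! = 1/8  (running 1/8)
  +(−1)^1/∏(1,1,0,1,1,3)! = -1/6  (running -1/24)
⟨..|..⟩ = √(288/35)·(-1/24) = -0.119523

−√(1/70) ≈ -0.119523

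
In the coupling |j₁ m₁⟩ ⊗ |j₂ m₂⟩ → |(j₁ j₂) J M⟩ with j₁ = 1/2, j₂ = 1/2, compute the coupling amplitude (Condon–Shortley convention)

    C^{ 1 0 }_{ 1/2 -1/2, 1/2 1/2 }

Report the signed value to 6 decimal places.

+0.707107

j₁+j₂−J=0  J+j₁−j₂=1  J−j₁+j₂=1  j₁+j₂+J+1=3
(j₁±m₁, j₂±m₂, J±M) = (0,1,1,0,1,1)
P² = 1/2
sum k=0..0:
  [0] +1/1 = 1
S = 1
C² = P²·S² = 1/2 ; C = +0.707107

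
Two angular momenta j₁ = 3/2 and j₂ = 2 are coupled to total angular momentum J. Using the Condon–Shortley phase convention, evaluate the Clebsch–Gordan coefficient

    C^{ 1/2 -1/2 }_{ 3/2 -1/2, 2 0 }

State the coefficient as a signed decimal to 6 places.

√[2·3!0!1!/5! · 1!2!2!2!0!1!] = √(4/5)
  +(−1)^2/∏(2,1,0,0,0,1)! = 1/2  (running 1/2)
⟨..|..⟩ = √(4/5)·(1/2) = +0.447214

+0.447214  (= +√(1/5))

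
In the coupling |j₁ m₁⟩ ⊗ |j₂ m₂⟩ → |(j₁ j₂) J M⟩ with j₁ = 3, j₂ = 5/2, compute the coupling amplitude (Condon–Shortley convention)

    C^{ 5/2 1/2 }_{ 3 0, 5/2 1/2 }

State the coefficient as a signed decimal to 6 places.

+0.276026  (= +√(8/105))

j₁+j₂−J=3  J+j₁−j₂=3  J−j₁+j₂=2  j₁+j₂+J+1=9
(j₁±m₁, j₂±m₂, J±M) = (3,3,3,2,3,2)
P² = 216/35
sum k=1..3:
  [1] −1/8 = -1/8
  [2] +1/4 = 1/4
  [3] −1/72 = -1/72
S = 1/9
C² = P²·S² = 8/105 ; C = +0.276026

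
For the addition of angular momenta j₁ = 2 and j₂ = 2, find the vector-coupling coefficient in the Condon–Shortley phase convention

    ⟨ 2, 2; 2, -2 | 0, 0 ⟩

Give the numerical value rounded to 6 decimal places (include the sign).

+√(1/5) ≈ +0.447214

j₁+j₂−J=4  J+j₁−j₂=0  J−j₁+j₂=0  j₁+j₂+J+1=5
(j₁±m₁, j₂±m₂, J±M) = (4,0,0,4,0,0)
P² = 576/5
sum k=0..0:
  [0] +1/24 = 1/24
S = 1/24
C² = P²·S² = 1/5 ; C = +0.447214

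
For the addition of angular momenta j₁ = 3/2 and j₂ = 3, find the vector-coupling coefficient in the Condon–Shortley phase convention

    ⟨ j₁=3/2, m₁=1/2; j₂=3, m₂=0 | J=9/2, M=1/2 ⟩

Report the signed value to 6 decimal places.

+√(10/21) = +0.690066

√[10·0!3!6!/10! · 2!1!3!3!5!4!] = √(17280/7)
  +(−1)^0/∏(0,0,1,3,2,3)! = 1/72  (running 1/72)
⟨..|..⟩ = √(17280/7)·(1/72) = +0.690066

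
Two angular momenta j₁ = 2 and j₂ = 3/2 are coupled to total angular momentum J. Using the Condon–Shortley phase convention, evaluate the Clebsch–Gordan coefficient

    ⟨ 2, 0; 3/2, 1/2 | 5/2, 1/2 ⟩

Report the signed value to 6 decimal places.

j₁+j₂−J=1  J+j₁−j₂=3  J−j₁+j₂=2  j₁+j₂+J+1=7
(j₁±m₁, j₂±m₂, J±M) = (2,2,2,1,3,2)
P² = 48/35
sum k=0..1:
  [0] +1/4 = 1/4
  [1] −1/2 = -1/2
S = -1/4
C² = P²·S² = 3/35 ; C = -0.292770

−√(3/35) ≈ -0.292770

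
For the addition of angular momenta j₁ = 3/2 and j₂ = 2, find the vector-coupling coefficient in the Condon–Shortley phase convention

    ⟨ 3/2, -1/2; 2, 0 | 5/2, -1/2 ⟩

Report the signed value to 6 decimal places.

j₁+j₂−J=1  J+j₁−j₂=2  J−j₁+j₂=3  j₁+j₂+J+1=7
(j₁±m₁, j₂±m₂, J±M) = (1,2,2,2,2,3)
P² = 48/35
sum k=0..1:
  [0] +1/4 = 1/4
  [1] −1/2 = -1/2
S = -1/4
C² = P²·S² = 3/35 ; C = -0.292770

-0.292770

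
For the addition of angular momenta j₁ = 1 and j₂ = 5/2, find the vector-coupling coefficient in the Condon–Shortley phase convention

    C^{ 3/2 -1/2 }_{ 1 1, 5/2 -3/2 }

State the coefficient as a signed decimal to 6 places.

+0.632456

triangle: 2!×0!×3!/6! = 12/720
(j±m)!: 2!×0!×1!×4!×1!×2! = 96
prefactor² = (2J+1)×Δ×N² = 32/5
  k=0: +1/(0!×2!×0!×1!×0!×2!) = 1/4
Σ = 1/4  ⇒  CG² = 32/5×1/4² = 2/5
CG = +√(2/5) = +0.632456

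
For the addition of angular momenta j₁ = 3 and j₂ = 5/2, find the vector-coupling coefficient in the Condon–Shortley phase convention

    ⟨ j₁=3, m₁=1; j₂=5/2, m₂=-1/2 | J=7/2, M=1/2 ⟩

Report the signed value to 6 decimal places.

-0.125988  (= −√(1/63))

triangle: 2!*4!*3!/10! = 288/3628800
(j±m)!: 4!*2!*2!*3!*4!*3! = 82944
prefactor² = (2J+1)*Δ*N² = 9216/175
  k=0: +1/(0!*2!*2!*2!*2!*1!) = 1/16
  k=1: −1/(1!*1!*1!*1!*3!*2!) = -1/12
  k=2: +1/(2!*0!*0!*0!*4!*3!) = 1/288
Σ = -5/288  ⇒  CG² = 9216/175*(-5/288)² = 1/63
CG = −√(1/63) = -0.125988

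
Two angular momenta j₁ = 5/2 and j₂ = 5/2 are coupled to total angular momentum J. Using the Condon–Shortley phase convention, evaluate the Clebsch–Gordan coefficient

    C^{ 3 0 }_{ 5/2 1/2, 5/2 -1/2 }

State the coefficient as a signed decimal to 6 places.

-0.298142

triangle: 2!×3!×3!/9! = 72/362880
(j±m)!: 3!×2!×2!×3!×3!×3! = 5184
prefactor² = (2J+1)×Δ×N² = 36/5
  k=0: +1/(0!×2!×2!×2!×1!×1!) = 1/8
  k=1: −1/(1!×1!×1!×1!×2!×2!) = -1/4
  k=2: +1/(2!×0!×0!×0!×3!×3!) = 1/72
Σ = -1/9  ⇒  CG² = 36/5×(-1/9)² = 4/45
CG = −√(4/45) = -0.298142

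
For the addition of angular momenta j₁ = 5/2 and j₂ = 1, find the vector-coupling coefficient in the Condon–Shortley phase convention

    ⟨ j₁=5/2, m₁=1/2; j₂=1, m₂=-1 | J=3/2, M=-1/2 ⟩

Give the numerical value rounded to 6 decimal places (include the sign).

√[4·2!3!0!/6! · 3!2!0!2!1!2!] = √(16/5)
  +(−1)^0/∏(0,2,2,0,1,0)! = 1/4  (running 1/4)
⟨..|..⟩ = √(16/5)·(1/4) = +0.447214

+0.447214  (= +√(1/5))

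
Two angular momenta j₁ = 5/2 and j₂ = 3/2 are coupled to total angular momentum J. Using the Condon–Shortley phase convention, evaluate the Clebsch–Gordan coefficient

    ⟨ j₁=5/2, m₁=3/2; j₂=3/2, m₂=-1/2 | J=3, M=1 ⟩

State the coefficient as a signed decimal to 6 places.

√[7·1!4!2!/8! · 4!1!1!2!4!2!] = √(96/5)
  +(−1)^0/∏(0,1,1,1,3,1)! = 1/6  (running 1/6)
  +(−1)^1/∏(1,0,0,0,4,2)! = -1/48  (running 7/48)
⟨..|..⟩ = √(96/5)·(7/48) = +0.639010

+√(49/120) ≈ +0.639010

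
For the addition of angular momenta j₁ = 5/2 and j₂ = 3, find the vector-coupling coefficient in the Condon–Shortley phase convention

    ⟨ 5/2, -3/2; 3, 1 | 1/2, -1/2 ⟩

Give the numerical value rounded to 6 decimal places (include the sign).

+0.308607

j₁+j₂−J=5  J+j₁−j₂=0  J−j₁+j₂=1  j₁+j₂+J+1=7
(j₁±m₁, j₂±m₂, J±M) = (1,4,4,2,0,1)
P² = 384/7
sum k=4..4:
  [4] +1/24 = 1/24
S = 1/24
C² = P²·S² = 2/21 ; C = +0.308607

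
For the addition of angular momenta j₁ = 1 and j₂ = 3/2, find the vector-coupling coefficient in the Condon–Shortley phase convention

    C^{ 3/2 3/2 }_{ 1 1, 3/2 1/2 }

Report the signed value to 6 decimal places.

+√(2/5) = +0.632456

√[4·1!1!2!/5! · 2!0!2!1!3!0!] = √(8/5)
  +(−1)^0/∏(0,1,0,2,1,0)! = 1/2  (running 1/2)
⟨..|..⟩ = √(8/5)·(1/2) = +0.632456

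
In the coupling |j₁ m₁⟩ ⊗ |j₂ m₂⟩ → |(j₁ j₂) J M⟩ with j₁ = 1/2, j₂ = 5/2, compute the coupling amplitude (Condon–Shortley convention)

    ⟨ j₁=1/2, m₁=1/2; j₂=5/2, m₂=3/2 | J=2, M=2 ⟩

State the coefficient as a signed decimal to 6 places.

triangle: 1!·0!·4!/6! = 24/720
(j±m)!: 1!·0!·4!·1!·4!·0! = 576
prefactor² = (2J+1)·Δ·N² = 96
  k=0: +1/(0!·1!·0!·4!·0!·0!) = 1/24
Σ = 1/24  ⇒  CG² = 96·1/24² = 1/6
CG = +√(1/6) = +0.408248

+√(1/6) = +0.408248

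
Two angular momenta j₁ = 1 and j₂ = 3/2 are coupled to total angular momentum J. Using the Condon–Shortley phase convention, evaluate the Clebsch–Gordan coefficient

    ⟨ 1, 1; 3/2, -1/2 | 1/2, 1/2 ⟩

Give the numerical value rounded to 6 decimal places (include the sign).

√[2·2!0!1!/4! · 2!0!1!2!1!0!] = √(2/3)
  +(−1)^0/∏(0,2,0,1,0,0)! = 1/2  (running 1/2)
⟨..|..⟩ = √(2/3)·(1/2) = +0.408248

+0.408248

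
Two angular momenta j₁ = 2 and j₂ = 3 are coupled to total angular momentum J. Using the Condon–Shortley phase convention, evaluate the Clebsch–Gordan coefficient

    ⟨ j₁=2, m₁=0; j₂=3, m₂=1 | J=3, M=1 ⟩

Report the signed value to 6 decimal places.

−√(3/20) ≈ -0.387298

triangle: 2!×2!×4!/9! = 96/362880
(j±m)!: 2!×2!×4!×2!×4!×2! = 9216
prefactor² = (2J+1)×Δ×N² = 256/15
  k=0: +1/(0!×2!×2!×4!×0!×0!) = 1/96
  k=1: −1/(1!×1!×1!×3!×1!×1!) = -1/6
  k=2: +1/(2!×0!×0!×2!×2!×2!) = 1/16
Σ = -3/32  ⇒  CG² = 256/15×(-3/32)² = 3/20
CG = −√(3/20) = -0.387298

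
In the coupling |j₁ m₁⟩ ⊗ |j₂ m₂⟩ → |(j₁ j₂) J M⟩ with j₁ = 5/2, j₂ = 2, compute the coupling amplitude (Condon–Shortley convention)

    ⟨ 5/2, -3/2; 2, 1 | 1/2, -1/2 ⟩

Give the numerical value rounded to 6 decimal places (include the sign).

-0.516398

√[2·4!1!0!/6! · 1!4!3!1!0!1!] = √(48/5)
  +(−1)^3/∏(3,1,1,0,0,0)! = -1/6  (running -1/6)
⟨..|..⟩ = √(48/5)·(-1/6) = -0.516398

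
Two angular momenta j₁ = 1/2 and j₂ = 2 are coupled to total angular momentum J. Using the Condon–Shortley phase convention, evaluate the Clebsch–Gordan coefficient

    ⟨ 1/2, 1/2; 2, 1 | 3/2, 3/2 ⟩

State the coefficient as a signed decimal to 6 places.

+√(1/5) ≈ +0.447214

√[4·1!0!3!/5! · 1!0!3!1!3!0!] = √(36/5)
  +(−1)^0/∏(0,1,0,3,0,0)! = 1/6  (running 1/6)
⟨..|..⟩ = √(36/5)·(1/6) = +0.447214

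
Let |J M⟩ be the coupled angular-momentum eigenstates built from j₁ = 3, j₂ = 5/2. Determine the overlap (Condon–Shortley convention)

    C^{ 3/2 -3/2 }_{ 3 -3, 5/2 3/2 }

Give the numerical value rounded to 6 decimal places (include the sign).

+√(3/14) ≈ +0.462910

j₁+j₂−J=4  J+j₁−j₂=2  J−j₁+j₂=1  j₁+j₂+J+1=8
(j₁±m₁, j₂±m₂, J±M) = (0,6,4,1,0,3)
P² = 3456/7
sum k=4..4:
  [4] +1/48 = 1/48
S = 1/48
C² = P²·S² = 3/14 ; C = +0.462910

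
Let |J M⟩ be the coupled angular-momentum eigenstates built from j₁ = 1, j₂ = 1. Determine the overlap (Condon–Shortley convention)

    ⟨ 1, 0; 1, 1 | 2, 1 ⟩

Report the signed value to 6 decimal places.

+√(1/2) ≈ +0.707107

triangle: 0!·2!·2!/5! = 4/120
(j±m)!: 1!·1!·2!·0!·3!·1! = 12
prefactor² = (2J+1)·Δ·N² = 2
  k=0: +1/(0!·0!·1!·2!·1!·0!) = 1/2
Σ = 1/2  ⇒  CG² = 2·1/2² = 1/2
CG = +√(1/2) = +0.707107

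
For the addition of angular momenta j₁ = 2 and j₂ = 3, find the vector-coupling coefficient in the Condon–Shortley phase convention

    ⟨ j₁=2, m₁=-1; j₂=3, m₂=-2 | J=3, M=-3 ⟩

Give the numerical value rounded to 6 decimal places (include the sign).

−√(5/12) = -0.645497

√[7·2!2!4!/9! · 1!3!1!5!0!6!] = √(960)
  +(−1)^1/∏(1,1,2,0,0,4)! = -1/48  (running -1/48)
⟨..|..⟩ = √(960)·(-1/48) = -0.645497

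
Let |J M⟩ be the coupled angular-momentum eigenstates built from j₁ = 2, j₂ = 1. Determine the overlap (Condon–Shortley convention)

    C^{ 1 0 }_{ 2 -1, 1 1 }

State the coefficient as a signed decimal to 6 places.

+0.547723

√[3·2!2!0!/5! · 1!3!2!0!1!1!] = √(6/5)
  +(−1)^2/∏(2,0,1,0,1,0)! = 1/2  (running 1/2)
⟨..|..⟩ = √(6/5)·(1/2) = +0.547723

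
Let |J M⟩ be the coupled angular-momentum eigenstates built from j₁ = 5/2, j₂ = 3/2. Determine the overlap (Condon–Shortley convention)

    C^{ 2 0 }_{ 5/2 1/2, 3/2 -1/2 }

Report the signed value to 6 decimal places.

−√(1/14) ≈ -0.267261

√[5·2!3!1!/7! · 3!2!1!2!2!2!] = √(8/7)
  +(−1)^0/∏(0,2,2,1,1,0)! = 1/4  (running 1/4)
  +(−1)^1/∏(1,1,1,0,2,1)! = -1/2  (running -1/4)
⟨..|..⟩ = √(8/7)·(-1/4) = -0.267261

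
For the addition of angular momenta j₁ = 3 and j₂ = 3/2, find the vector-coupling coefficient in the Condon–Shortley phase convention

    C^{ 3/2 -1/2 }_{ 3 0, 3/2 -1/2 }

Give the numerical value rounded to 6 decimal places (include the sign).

−√(9/35) = -0.507093

√[4·3!3!0!/7! · 3!3!1!2!1!2!] = √(144/35)
  +(−1)^1/∏(1,2,2,0,1,0)! = -1/4  (running -1/4)
⟨..|..⟩ = √(144/35)·(-1/4) = -0.507093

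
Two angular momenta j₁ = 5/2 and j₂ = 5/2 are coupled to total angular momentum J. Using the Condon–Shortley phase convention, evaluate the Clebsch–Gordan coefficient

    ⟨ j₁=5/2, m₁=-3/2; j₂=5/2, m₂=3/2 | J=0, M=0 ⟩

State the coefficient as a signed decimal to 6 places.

triangle: 5!×0!×0!/6! = 120/720
(j±m)!: 1!×4!×4!×1!×0!×0! = 576
prefactor² = (2J+1)×Δ×N² = 96
  k=4: +1/(4!×1!×0!×0!×0!×0!) = 1/24
Σ = 1/24  ⇒  CG² = 96×1/24² = 1/6
CG = +√(1/6) = +0.408248

+0.408248  (= +√(1/6))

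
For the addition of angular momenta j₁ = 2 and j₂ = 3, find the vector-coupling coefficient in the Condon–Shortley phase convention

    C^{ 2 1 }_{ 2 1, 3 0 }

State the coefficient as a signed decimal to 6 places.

√[5·3!1!3!/8! · 3!1!3!3!3!1!] = √(81/14)
  +(−1)^0/∏(0,3,1,3,0,0)! = 1/36  (running 1/36)
  +(−1)^1/∏(1,2,0,2,1,1)! = -1/4  (running -2/9)
⟨..|..⟩ = √(81/14)·(-2/9) = -0.534522

-0.534522  (= −√(2/7))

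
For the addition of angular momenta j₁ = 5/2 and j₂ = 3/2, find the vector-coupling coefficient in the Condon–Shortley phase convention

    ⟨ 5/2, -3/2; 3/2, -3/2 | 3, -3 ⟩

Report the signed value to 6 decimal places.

j₁+j₂−J=1  J+j₁−j₂=4  J−j₁+j₂=2  j₁+j₂+J+1=8
(j₁±m₁, j₂±m₂, J±M) = (1,4,0,3,0,6)
P² = 864
sum k=0..0:
  [0] +1/48 = 1/48
S = 1/48
C² = P²·S² = 3/8 ; C = +0.612372

+√(3/8) ≈ +0.612372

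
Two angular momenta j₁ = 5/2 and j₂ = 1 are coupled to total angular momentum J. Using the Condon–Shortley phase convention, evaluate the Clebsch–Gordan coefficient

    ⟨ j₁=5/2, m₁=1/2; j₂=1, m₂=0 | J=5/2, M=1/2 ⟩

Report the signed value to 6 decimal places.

j₁+j₂−J=1  J+j₁−j₂=4  J−j₁+j₂=1  j₁+j₂+J+1=7
(j₁±m₁, j₂±m₂, J±M) = (3,2,1,1,3,2)
P² = 144/35
sum k=0..1:
  [0] +1/4 = 1/4
  [1] −1/6 = -1/6
S = 1/12
C² = P²·S² = 1/35 ; C = +0.169031

+0.169031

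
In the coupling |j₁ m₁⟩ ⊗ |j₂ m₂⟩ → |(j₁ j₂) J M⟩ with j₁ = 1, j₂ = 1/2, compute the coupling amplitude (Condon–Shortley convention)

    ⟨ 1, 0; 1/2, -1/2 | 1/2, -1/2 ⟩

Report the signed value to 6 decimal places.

+0.577350  (= +√(1/3))

√[2·1!1!0!/3! · 1!1!0!1!0!1!] = √(1/3)
  +(−1)^0/∏(0,1,1,0,0,0)! = 1  (running 1)
⟨..|..⟩ = √(1/3)·(1) = +0.577350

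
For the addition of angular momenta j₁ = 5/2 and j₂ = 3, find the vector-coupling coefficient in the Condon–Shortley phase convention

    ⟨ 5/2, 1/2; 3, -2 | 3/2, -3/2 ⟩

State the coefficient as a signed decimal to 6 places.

j₁+j₂−J=4  J+j₁−j₂=1  J−j₁+j₂=2  j₁+j₂+J+1=8
(j₁±m₁, j₂±m₂, J±M) = (3,2,1,5,0,3)
P² = 288/7
sum k=1..1:
  [1] −1/12 = -1/12
S = -1/12
C² = P²·S² = 2/7 ; C = -0.534522

−√(2/7) = -0.534522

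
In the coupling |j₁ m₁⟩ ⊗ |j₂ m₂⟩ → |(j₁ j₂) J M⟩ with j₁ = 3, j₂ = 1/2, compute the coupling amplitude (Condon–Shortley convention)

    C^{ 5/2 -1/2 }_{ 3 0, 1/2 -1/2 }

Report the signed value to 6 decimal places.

√[6·1!5!0!/7! · 3!3!0!1!2!3!] = √(432/7)
  +(−1)^0/∏(0,1,3,0,2,0)! = 1/12  (running 1/12)
⟨..|..⟩ = √(432/7)·(1/12) = +0.654654

+√(3/7) ≈ +0.654654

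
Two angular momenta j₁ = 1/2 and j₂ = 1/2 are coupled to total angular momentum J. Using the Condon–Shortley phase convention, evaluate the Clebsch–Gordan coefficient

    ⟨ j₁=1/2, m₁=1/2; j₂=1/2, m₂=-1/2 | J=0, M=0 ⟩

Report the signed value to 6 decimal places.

√[1·1!0!0!/2! · 1!0!0!1!0!0!] = √(1/2)
  +(−1)^0/∏(0,1,0,0,0,0)! = 1  (running 1)
⟨..|..⟩ = √(1/2)·(1) = +0.707107

+√(1/2) = +0.707107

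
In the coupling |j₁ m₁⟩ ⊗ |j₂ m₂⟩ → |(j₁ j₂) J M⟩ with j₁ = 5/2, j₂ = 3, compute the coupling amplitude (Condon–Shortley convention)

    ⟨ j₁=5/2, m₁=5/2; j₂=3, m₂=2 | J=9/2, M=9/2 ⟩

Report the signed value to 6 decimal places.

+0.674200

triangle: 1!×4!×5!/11! = 2880/39916800
(j±m)!: 5!×0!×5!×1!×9!×0! = 5225472000
prefactor² = (2J+1)×Δ×N² = 41472000/11
  k=0: +1/(0!×1!×0!×5!×4!×0!) = 1/2880
Σ = 1/2880  ⇒  CG² = 41472000/11×1/2880² = 5/11
CG = +√(5/11) = +0.674200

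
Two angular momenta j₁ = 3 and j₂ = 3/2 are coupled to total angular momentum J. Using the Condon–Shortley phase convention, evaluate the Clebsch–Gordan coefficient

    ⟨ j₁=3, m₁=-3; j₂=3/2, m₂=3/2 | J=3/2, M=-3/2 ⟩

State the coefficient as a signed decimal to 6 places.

−√(4/7) = -0.755929

j₁+j₂−J=3  J+j₁−j₂=3  J−j₁+j₂=0  j₁+j₂+J+1=7
(j₁±m₁, j₂±m₂, J±M) = (0,6,3,0,0,3)
P² = 5184/7
sum k=3..3:
  [3] −1/36 = -1/36
S = -1/36
C² = P²·S² = 4/7 ; C = -0.755929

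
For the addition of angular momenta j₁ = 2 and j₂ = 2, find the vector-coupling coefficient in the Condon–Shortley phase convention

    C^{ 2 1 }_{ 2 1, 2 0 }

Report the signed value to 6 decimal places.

triangle: 2!×2!×2!/7! = 8/5040
(j±m)!: 3!×1!×2!×2!×3!×1! = 144
prefactor² = (2J+1)×Δ×N² = 8/7
  k=0: +1/(0!×2!×1!×2!×1!×0!) = 1/4
  k=1: −1/(1!×1!×0!×1!×2!×1!) = -1/2
Σ = -1/4  ⇒  CG² = 8/7×(-1/4)² = 1/14
CG = −√(1/14) = -0.267261

−√(1/14) ≈ -0.267261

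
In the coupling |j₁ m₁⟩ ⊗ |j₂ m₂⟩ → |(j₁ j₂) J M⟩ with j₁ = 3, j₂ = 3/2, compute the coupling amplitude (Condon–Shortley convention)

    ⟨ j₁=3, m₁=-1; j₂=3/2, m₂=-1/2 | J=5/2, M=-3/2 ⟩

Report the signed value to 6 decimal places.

triangle: 2!*4!*1!/8! = 48/40320
(j±m)!: 2!*4!*1!*2!*1!*4! = 2304
prefactor² = (2J+1)*Δ*N² = 576/35
  k=0: +1/(0!*2!*4!*1!*0!*0!) = 1/48
  k=1: −1/(1!*1!*3!*0!*1!*1!) = -1/6
Σ = -7/48  ⇒  CG² = 576/35*(-7/48)² = 7/20
CG = −√(7/20) = -0.591608

−√(7/20) = -0.591608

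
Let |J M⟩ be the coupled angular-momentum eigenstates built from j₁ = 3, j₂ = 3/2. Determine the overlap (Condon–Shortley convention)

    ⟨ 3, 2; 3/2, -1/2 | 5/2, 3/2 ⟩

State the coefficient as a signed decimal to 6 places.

triangle: 2!·4!·1!/8! = 48/40320
(j±m)!: 5!·1!·1!·2!·4!·1! = 5760
prefactor² = (2J+1)·Δ·N² = 288/7
  k=0: +1/(0!·2!·1!·1!·3!·0!) = 1/12
  k=1: −1/(1!·1!·0!·0!·4!·1!) = -1/24
Σ = 1/24  ⇒  CG² = 288/7·1/24² = 1/14
CG = +√(1/14) = +0.267261

+0.267261  (= +√(1/14))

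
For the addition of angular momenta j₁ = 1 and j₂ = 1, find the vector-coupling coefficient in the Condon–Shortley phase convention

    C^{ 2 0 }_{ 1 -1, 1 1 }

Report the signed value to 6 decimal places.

+√(1/6) = +0.408248

√[5·0!2!2!/5! · 0!2!2!0!2!2!] = √(8/3)
  +(−1)^0/∏(0,0,2,2,0,0)! = 1/4  (running 1/4)
⟨..|..⟩ = √(8/3)·(1/4) = +0.408248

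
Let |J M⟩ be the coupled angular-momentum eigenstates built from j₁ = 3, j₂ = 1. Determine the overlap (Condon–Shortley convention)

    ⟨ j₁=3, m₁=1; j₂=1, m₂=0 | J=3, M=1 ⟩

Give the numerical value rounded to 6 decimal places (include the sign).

+0.288675

triangle: 1!·5!·1!/8! = 120/40320
(j±m)!: 4!·2!·1!·1!·4!·2! = 2304
prefactor² = (2J+1)·Δ·N² = 48
  k=0: +1/(0!·1!·2!·1!·3!·0!) = 1/12
  k=1: −1/(1!·0!·1!·0!·4!·1!) = -1/24
Σ = 1/24  ⇒  CG² = 48·1/24² = 1/12
CG = +√(1/12) = +0.288675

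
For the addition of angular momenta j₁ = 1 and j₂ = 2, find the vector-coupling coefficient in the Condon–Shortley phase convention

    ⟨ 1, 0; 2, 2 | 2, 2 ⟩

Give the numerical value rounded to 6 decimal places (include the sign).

triangle: 1!*1!*3!/6! = 6/720
(j±m)!: 1!*1!*4!*0!*4!*0! = 576
prefactor² = (2J+1)*Δ*N² = 24
  k=1: −1/(1!*0!*0!*3!*1!*0!) = -1/6
Σ = -1/6  ⇒  CG² = 24*(-1/6)² = 2/3
CG = −√(2/3) = -0.816497

-0.816497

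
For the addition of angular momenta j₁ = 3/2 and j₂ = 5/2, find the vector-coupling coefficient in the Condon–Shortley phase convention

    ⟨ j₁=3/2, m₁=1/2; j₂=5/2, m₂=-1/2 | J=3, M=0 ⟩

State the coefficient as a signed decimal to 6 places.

+√(1/5) = +0.447214

√[7·1!2!4!/8! · 2!1!2!3!3!3!] = √(36/5)
  +(−1)^0/∏(0,1,1,2,1,2)! = 1/4  (running 1/4)
  +(−1)^1/∏(1,0,0,1,2,3)! = -1/12  (running 1/6)
⟨..|..⟩ = √(36/5)·(1/6) = +0.447214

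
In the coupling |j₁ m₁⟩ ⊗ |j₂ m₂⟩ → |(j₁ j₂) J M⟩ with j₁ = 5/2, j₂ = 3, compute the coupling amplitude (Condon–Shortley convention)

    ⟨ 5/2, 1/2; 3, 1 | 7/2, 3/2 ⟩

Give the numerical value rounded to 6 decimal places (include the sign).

-0.487950  (= −√(5/21))

triangle: 2!×3!×4!/10! = 288/3628800
(j±m)!: 3!×2!×4!×2!×5!×2! = 138240
prefactor² = (2J+1)×Δ×N² = 3072/35
  k=0: +1/(0!×2!×2!×4!×1!×0!) = 1/96
  k=1: −1/(1!×1!×1!×3!×2!×1!) = -1/12
  k=2: +1/(2!×0!×0!×2!×3!×2!) = 1/48
Σ = -5/96  ⇒  CG² = 3072/35×(-5/96)² = 5/21
CG = −√(5/21) = -0.487950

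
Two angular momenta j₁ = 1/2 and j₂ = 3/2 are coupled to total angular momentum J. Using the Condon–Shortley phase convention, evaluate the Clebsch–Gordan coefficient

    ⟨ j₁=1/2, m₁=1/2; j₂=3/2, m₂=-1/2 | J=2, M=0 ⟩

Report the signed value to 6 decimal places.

+0.707107  (= +√(1/2))

√[5·0!1!3!/5! · 1!0!1!2!2!2!] = √(2)
  +(−1)^0/∏(0,0,0,1,1,2)! = 1/2  (running 1/2)
⟨..|..⟩ = √(2)·(1/2) = +0.707107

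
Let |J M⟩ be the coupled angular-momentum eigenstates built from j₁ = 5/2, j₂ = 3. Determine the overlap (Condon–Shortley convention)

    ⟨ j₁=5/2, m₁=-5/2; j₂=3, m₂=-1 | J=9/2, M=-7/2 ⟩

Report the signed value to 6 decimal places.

-0.710669

j₁+j₂−J=1  J+j₁−j₂=4  J−j₁+j₂=5  j₁+j₂+J+1=11
(j₁±m₁, j₂±m₂, J±M) = (0,5,2,4,1,8)
P² = 1843200/11
sum k=1..1:
  [1] −1/576 = -1/576
S = -1/576
C² = P²·S² = 50/99 ; C = -0.710669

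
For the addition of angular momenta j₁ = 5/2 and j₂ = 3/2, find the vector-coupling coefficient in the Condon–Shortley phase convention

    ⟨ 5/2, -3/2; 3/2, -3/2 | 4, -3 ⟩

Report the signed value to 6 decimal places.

+√(5/8) = +0.790569

√[9·0!5!3!/9! · 1!4!0!3!1!7!] = √(12960)
  +(−1)^0/∏(0,0,4,0,1,3)! = 1/144  (running 1/144)
⟨..|..⟩ = √(12960)·(1/144) = +0.790569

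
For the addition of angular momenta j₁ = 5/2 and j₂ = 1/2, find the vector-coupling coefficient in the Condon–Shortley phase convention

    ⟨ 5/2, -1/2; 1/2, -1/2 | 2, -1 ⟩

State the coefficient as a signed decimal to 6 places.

+0.577350  (= +√(1/3))

triangle: 1!×4!×0!/6! = 24/720
(j±m)!: 2!×3!×0!×1!×1!×3! = 72
prefactor² = (2J+1)×Δ×N² = 12
  k=0: +1/(0!×1!×3!×0!×1!×0!) = 1/6
Σ = 1/6  ⇒  CG² = 12×1/6² = 1/3
CG = +√(1/3) = +0.577350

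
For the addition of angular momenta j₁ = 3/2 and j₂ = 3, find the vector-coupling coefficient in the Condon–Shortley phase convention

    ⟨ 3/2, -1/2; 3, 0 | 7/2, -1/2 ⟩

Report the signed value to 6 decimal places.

triangle: 1!×2!×5!/9! = 240/362880
(j±m)!: 1!×2!×3!×3!×3!×4! = 10368
prefactor² = (2J+1)×Δ×N² = 384/7
  k=0: +1/(0!×1!×2!×3!×0!×2!) = 1/24
  k=1: −1/(1!×0!×1!×2!×1!×3!) = -1/12
Σ = -1/24  ⇒  CG² = 384/7×(-1/24)² = 2/21
CG = −√(2/21) = -0.308607

-0.308607  (= −√(2/21))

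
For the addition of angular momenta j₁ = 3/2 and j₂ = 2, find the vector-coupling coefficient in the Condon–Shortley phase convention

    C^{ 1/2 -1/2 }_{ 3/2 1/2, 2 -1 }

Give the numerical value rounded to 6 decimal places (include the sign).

−√(3/10) = -0.547723

√[2·3!0!1!/5! · 2!1!1!3!0!1!] = √(6/5)
  +(−1)^1/∏(1,2,0,0,0,1)! = -1/2  (running -1/2)
⟨..|..⟩ = √(6/5)·(-1/2) = -0.547723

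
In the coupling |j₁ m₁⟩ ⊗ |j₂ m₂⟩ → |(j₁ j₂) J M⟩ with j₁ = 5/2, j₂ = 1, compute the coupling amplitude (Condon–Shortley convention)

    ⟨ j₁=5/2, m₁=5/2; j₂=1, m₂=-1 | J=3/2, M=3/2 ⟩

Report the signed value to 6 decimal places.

+0.816497

j₁+j₂−J=2  J+j₁−j₂=3  J−j₁+j₂=0  j₁+j₂+J+1=6
(j₁±m₁, j₂±m₂, J±M) = (5,0,0,2,3,0)
P² = 96
sum k=0..0:
  [0] +1/12 = 1/12
S = 1/12
C² = P²·S² = 2/3 ; C = +0.816497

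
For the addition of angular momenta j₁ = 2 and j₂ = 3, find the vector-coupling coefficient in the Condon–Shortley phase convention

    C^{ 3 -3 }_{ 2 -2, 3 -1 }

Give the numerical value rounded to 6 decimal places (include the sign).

triangle: 2!*2!*4!/9! = 96/362880
(j±m)!: 0!*4!*2!*4!*0!*6! = 829440
prefactor² = (2J+1)*Δ*N² = 1536
  k=2: +1/(2!*0!*2!*0!*0!*4!) = 1/96
Σ = 1/96  ⇒  CG² = 1536*1/96² = 1/6
CG = +√(1/6) = +0.408248

+0.408248  (= +√(1/6))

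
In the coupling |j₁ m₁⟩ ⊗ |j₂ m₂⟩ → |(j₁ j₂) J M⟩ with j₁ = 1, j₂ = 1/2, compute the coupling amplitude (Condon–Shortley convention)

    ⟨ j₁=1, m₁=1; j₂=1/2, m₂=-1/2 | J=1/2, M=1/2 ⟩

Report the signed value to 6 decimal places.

triangle: 1!·1!·0!/3! = 1/6
(j±m)!: 2!·0!·0!·1!·1!·0! = 2
prefactor² = (2J+1)·Δ·N² = 2/3
  k=0: +1/(0!·1!·0!·0!·1!·0!) = 1
Σ = 1  ⇒  CG² = 2/3·1² = 2/3
CG = +√(2/3) = +0.816497

+0.816497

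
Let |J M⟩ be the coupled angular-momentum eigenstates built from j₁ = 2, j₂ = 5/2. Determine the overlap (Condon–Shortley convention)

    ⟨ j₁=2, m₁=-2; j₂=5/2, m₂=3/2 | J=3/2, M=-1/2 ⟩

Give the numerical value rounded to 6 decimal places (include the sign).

triangle: 3!*1!*2!/7! = 12/5040
(j±m)!: 0!*4!*4!*1!*1!*2! = 1152
prefactor² = (2J+1)*Δ*N² = 384/35
  k=3: −1/(3!*0!*1!*1!*0!*1!) = -1/6
Σ = -1/6  ⇒  CG² = 384/35*(-1/6)² = 32/105
CG = −√(32/105) = -0.552052

-0.552052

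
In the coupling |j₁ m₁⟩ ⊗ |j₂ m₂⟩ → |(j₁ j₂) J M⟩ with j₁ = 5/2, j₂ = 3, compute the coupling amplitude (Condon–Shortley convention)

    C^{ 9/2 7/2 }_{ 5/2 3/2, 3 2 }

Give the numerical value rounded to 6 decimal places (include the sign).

-0.100504  (= −√(1/99))

√[10·1!4!5!/11! · 4!1!5!1!8!1!] = √(921600/11)
  +(−1)^0/∏(0,1,1,5,3,0)! = 1/720  (running 1/720)
  +(−1)^1/∏(1,0,0,4,4,1)! = -1/576  (running -1/2880)
⟨..|..⟩ = √(921600/11)·(-1/2880) = -0.100504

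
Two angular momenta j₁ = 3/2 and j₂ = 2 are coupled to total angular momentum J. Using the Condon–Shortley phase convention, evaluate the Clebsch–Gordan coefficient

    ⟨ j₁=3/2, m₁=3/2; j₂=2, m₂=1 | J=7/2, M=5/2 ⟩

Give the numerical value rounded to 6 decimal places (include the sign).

triangle: 0!*3!*4!/8! = 144/40320
(j±m)!: 3!*0!*3!*1!*6!*1! = 25920
prefactor² = (2J+1)*Δ*N² = 5184/7
  k=0: +1/(0!*0!*0!*3!*3!*1!) = 1/36
Σ = 1/36  ⇒  CG² = 5184/7*1/36² = 4/7
CG = +√(4/7) = +0.755929

+0.755929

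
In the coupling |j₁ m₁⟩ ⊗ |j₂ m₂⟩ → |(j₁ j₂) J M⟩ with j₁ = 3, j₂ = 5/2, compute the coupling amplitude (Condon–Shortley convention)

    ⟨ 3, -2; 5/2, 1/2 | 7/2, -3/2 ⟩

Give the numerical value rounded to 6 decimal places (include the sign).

+0.308607  (= +√(2/21))

triangle: 2!*4!*3!/10! = 288/3628800
(j±m)!: 1!*5!*3!*2!*2!*5! = 345600
prefactor² = (2J+1)*Δ*N² = 1536/7
  k=1: −1/(1!*1!*4!*2!*0!*1!) = -1/48
  k=2: +1/(2!*0!*3!*1!*1!*2!) = 1/24
Σ = 1/48  ⇒  CG² = 1536/7*1/48² = 2/21
CG = +√(2/21) = +0.308607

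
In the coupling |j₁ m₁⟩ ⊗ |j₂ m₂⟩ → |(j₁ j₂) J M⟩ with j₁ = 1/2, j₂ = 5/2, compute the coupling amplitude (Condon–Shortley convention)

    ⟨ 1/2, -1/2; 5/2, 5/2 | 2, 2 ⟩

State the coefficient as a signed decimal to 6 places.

-0.912871

j₁+j₂−J=1  J+j₁−j₂=0  J−j₁+j₂=4  j₁+j₂+J+1=6
(j₁±m₁, j₂±m₂, J±M) = (0,1,5,0,4,0)
P² = 480
sum k=1..1:
  [1] −1/24 = -1/24
S = -1/24
C² = P²·S² = 5/6 ; C = -0.912871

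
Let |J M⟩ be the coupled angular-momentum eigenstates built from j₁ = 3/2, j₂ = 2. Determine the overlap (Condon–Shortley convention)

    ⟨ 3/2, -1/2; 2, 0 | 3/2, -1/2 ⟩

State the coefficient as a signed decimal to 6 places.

j₁+j₂−J=2  J+j₁−j₂=1  J−j₁+j₂=2  j₁+j₂+J+1=6
(j₁±m₁, j₂±m₂, J±M) = (1,2,2,2,1,2)
P² = 16/45
sum k=1..2:
  [1] −1/1 = -1
  [2] +1/4 = 1/4
S = -3/4
C² = P²·S² = 1/5 ; C = -0.447214

-0.447214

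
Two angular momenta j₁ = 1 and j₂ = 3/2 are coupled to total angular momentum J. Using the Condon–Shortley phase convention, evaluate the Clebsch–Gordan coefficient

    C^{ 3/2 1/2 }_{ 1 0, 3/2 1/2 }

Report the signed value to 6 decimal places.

triangle: 1!*1!*2!/5! = 2/120
(j±m)!: 1!*1!*2!*1!*2!*1! = 4
prefactor² = (2J+1)*Δ*N² = 4/15
  k=0: +1/(0!*1!*1!*2!*0!*0!) = 1/2
  k=1: −1/(1!*0!*0!*1!*1!*1!) = -1
Σ = -1/2  ⇒  CG² = 4/15*(-1/2)² = 1/15
CG = −√(1/15) = -0.258199

-0.258199  (= −√(1/15))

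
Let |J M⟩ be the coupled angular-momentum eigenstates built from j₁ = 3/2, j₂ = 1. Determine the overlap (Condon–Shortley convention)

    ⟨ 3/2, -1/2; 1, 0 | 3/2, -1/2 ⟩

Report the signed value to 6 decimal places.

-0.258199

triangle: 1!*2!*1!/5! = 2/120
(j±m)!: 1!*2!*1!*1!*1!*2! = 4
prefactor² = (2J+1)*Δ*N² = 4/15
  k=0: +1/(0!*1!*2!*1!*0!*0!) = 1/2
  k=1: −1/(1!*0!*1!*0!*1!*1!) = -1
Σ = -1/2  ⇒  CG² = 4/15*(-1/2)² = 1/15
CG = −√(1/15) = -0.258199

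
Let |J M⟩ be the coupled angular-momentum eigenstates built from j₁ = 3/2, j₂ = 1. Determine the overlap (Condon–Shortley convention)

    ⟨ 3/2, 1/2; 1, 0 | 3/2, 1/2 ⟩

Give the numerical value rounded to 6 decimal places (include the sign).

√[4·1!2!1!/5! · 2!1!1!1!2!1!] = √(4/15)
  +(−1)^0/∏(0,1,1,1,1,0)! = 1  (running 1)
  +(−1)^1/∏(1,0,0,0,2,1)! = -1/2  (running 1/2)
⟨..|..⟩ = √(4/15)·(1/2) = +0.258199

+√(1/15) = +0.258199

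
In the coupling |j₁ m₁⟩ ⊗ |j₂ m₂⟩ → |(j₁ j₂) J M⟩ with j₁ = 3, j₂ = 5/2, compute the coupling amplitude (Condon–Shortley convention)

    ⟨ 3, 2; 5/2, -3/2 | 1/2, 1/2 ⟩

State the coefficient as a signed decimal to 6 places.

j₁+j₂−J=5  J+j₁−j₂=1  J−j₁+j₂=0  j₁+j₂+J+1=7
(j₁±m₁, j₂±m₂, J±M) = (5,1,1,4,1,0)
P² = 960/7
sum k=1..1:
  [1] −1/24 = -1/24
S = -1/24
C² = P²·S² = 5/21 ; C = -0.487950

−√(5/21) = -0.487950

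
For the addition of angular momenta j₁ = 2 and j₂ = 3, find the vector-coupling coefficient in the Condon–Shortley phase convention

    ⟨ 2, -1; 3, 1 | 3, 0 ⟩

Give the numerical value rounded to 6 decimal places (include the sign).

+0.182574

j₁+j₂−J=2  J+j₁−j₂=2  J−j₁+j₂=4  j₁+j₂+J+1=9
(j₁±m₁, j₂±m₂, J±M) = (1,3,4,2,3,3)
P² = 96/5
sum k=1..2:
  [1] −1/12 = -1/12
  [2] +1/8 = 1/8
S = 1/24
C² = P²·S² = 1/30 ; C = +0.182574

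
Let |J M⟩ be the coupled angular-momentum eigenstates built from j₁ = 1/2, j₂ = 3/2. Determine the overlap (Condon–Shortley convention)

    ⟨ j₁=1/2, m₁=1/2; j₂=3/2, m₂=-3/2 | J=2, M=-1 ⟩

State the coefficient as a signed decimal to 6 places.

+0.500000

triangle: 0!*1!*3!/5! = 6/120
(j±m)!: 1!*0!*0!*3!*1!*3! = 36
prefactor² = (2J+1)*Δ*N² = 9
  k=0: +1/(0!*0!*0!*0!*1!*3!) = 1/6
Σ = 1/6  ⇒  CG² = 9*1/6² = 1/4
CG = +√(1/4) = +0.500000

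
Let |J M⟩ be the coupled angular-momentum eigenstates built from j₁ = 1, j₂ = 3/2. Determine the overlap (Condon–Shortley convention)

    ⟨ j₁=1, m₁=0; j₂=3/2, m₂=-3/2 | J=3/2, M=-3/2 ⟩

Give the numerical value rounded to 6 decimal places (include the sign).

√[4·1!1!2!/5! · 1!1!0!3!0!3!] = √(12/5)
  +(−1)^0/∏(0,1,1,0,0,2)! = 1/2  (running 1/2)
⟨..|..⟩ = √(12/5)·(1/2) = +0.774597

+0.774597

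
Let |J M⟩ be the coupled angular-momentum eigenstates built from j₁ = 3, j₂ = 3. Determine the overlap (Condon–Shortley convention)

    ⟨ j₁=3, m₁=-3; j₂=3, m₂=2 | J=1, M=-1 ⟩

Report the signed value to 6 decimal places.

-0.327327  (= −√(3/28))

j₁+j₂−J=5  J+j₁−j₂=1  J−j₁+j₂=1  j₁+j₂+J+1=8
(j₁±m₁, j₂±m₂, J±M) = (0,6,5,1,0,2)
P² = 10800/7
sum k=5..5:
  [5] −1/120 = -1/120
S = -1/120
C² = P²·S² = 3/28 ; C = -0.327327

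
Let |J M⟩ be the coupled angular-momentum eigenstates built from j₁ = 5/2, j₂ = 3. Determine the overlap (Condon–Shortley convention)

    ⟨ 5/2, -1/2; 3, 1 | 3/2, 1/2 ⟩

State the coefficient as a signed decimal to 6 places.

−√(1/105) ≈ -0.097590

√[4·4!1!2!/8! · 2!3!4!2!2!1!] = √(192/35)
  +(−1)^2/∏(2,2,1,2,0,0)! = 1/8  (running 1/8)
  +(−1)^3/∏(3,1,0,1,1,1)! = -1/6  (running -1/24)
⟨..|..⟩ = √(192/35)·(-1/24) = -0.097590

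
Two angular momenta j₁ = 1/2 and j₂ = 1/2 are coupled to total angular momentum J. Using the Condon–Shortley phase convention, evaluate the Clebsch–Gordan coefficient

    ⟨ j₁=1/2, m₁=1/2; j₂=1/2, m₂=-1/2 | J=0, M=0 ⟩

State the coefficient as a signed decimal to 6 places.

+√(1/2) = +0.707107

j₁+j₂−J=1  J+j₁−j₂=0  J−j₁+j₂=0  j₁+j₂+J+1=2
(j₁±m₁, j₂±m₂, J±M) = (1,0,0,1,0,0)
P² = 1/2
sum k=0..0:
  [0] +1/1 = 1
S = 1
C² = P²·S² = 1/2 ; C = +0.707107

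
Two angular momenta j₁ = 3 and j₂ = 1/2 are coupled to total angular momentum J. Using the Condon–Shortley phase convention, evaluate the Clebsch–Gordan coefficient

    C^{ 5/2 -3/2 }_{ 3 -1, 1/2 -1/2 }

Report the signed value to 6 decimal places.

+0.534522  (= +√(2/7))

√[6·1!5!0!/7! · 2!4!0!1!1!4!] = √(1152/7)
  +(−1)^0/∏(0,1,4,0,1,0)! = 1/24  (running 1/24)
⟨..|..⟩ = √(1152/7)·(1/24) = +0.534522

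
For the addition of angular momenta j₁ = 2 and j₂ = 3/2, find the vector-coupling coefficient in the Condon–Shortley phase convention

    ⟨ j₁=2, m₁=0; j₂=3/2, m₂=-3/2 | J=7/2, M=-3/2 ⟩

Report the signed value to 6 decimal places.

triangle: 0!×4!×3!/8! = 144/40320
(j±m)!: 2!×2!×0!×3!×2!×5! = 5760
prefactor² = (2J+1)×Δ×N² = 1152/7
  k=0: +1/(0!×0!×2!×0!×2!×3!) = 1/24
Σ = 1/24  ⇒  CG² = 1152/7×1/24² = 2/7
CG = +√(2/7) = +0.534522

+√(2/7) = +0.534522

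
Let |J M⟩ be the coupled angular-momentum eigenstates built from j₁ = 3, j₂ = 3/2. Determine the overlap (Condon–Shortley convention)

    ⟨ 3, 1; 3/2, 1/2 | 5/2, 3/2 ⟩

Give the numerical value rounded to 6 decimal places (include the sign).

√[6·2!4!1!/8! · 4!2!2!1!4!1!] = √(576/35)
  +(−1)^1/∏(1,1,1,1,3,0)! = -1/6  (running -1/6)
  +(−1)^2/∏(2,0,0,0,4,1)! = 1/48  (running -7/48)
⟨..|..⟩ = √(576/35)·(-7/48) = -0.591608

−√(7/20) = -0.591608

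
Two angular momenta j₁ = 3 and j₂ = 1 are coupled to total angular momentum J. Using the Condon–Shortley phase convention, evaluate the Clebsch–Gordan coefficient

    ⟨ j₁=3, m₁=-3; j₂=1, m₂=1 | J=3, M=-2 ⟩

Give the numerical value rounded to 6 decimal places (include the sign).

√[7·1!5!1!/8! · 0!6!2!0!1!5!] = √(3600)
  +(−1)^1/∏(1,0,5,1,0,0)! = -1/120  (running -1/120)
⟨..|..⟩ = √(3600)·(-1/120) = -0.500000

-0.500000  (= −√(1/4))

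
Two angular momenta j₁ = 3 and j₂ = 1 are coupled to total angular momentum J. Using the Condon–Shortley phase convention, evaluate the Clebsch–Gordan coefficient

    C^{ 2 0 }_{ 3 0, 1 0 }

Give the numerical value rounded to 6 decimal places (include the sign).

triangle: 2!·4!·0!/7! = 48/5040
(j±m)!: 3!·3!·1!·1!·2!·2! = 144
prefactor² = (2J+1)·Δ·N² = 48/7
  k=1: −1/(1!·1!·2!·0!·2!·0!) = -1/4
Σ = -1/4  ⇒  CG² = 48/7·(-1/4)² = 3/7
CG = −√(3/7) = -0.654654

-0.654654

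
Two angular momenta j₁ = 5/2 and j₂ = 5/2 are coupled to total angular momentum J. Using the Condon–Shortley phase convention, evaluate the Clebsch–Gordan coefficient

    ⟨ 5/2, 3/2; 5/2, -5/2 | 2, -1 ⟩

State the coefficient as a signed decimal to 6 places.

+0.597614

j₁+j₂−J=3  J+j₁−j₂=2  J−j₁+j₂=2  j₁+j₂+J+1=8
(j₁±m₁, j₂±m₂, J±M) = (4,1,0,5,1,3)
P² = 360/7
sum k=0..0:
  [0] +1/12 = 1/12
S = 1/12
C² = P²·S² = 5/14 ; C = +0.597614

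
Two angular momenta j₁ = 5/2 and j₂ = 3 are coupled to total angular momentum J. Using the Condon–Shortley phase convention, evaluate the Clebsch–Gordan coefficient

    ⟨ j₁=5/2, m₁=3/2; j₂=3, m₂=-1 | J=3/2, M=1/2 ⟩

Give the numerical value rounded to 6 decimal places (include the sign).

√[4·4!1!2!/8! · 4!1!2!4!2!1!] = √(384/35)
  +(−1)^0/∏(0,4,1,2,0,0)! = 1/48  (running 1/48)
  +(−1)^1/∏(1,3,0,1,1,1)! = -1/6  (running -7/48)
⟨..|..⟩ = √(384/35)·(-7/48) = -0.483046

−√(7/30) = -0.483046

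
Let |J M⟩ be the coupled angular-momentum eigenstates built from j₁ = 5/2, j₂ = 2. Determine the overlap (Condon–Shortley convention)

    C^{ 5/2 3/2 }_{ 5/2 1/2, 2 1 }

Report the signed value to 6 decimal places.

j₁+j₂−J=2  J+j₁−j₂=3  J−j₁+j₂=2  j₁+j₂+J+1=8
(j₁±m₁, j₂±m₂, J±M) = (3,2,3,1,4,1)
P² = 216/35
sum k=1..2:
  [1] −1/4 = -1/4
  [2] +1/12 = 1/12
S = -1/6
C² = P²·S² = 6/35 ; C = -0.414039

-0.414039  (= −√(6/35))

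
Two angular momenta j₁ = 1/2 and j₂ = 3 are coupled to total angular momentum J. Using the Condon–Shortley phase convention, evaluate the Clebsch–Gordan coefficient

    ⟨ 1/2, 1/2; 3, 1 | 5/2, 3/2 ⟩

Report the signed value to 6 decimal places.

√[6·1!0!5!/7! · 1!0!4!2!4!1!] = √(1152/7)
  +(−1)^0/∏(0,1,0,4,0,1)! = 1/24  (running 1/24)
⟨..|..⟩ = √(1152/7)·(1/24) = +0.534522

+0.534522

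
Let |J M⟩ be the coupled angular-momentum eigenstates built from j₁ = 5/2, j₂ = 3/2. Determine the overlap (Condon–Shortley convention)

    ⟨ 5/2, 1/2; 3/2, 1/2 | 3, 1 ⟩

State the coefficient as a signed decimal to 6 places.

−√(1/60) = -0.129099

√[7·1!4!2!/8! · 3!2!2!1!4!2!] = √(48/5)
  +(−1)^0/∏(0,1,2,2,2,0)! = 1/8  (running 1/8)
  +(−1)^1/∏(1,0,1,1,3,1)! = -1/6  (running -1/24)
⟨..|..⟩ = √(48/5)·(-1/24) = -0.129099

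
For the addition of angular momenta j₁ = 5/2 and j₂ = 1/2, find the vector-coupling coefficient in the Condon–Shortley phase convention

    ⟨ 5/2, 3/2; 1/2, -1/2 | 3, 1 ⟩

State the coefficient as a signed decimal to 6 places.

√[7·0!5!1!/7! · 4!1!0!1!4!2!] = √(192)
  +(−1)^0/∏(0,0,1,0,4,1)! = 1/24  (running 1/24)
⟨..|..⟩ = √(192)·(1/24) = +0.577350

+0.577350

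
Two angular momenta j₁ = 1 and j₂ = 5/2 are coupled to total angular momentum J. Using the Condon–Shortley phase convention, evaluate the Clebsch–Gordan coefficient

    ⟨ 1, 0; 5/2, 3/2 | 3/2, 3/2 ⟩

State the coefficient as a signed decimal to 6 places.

-0.516398

j₁+j₂−J=2  J+j₁−j₂=0  J−j₁+j₂=3  j₁+j₂+J+1=6
(j₁±m₁, j₂±m₂, J±M) = (1,1,4,1,3,0)
P² = 48/5
sum k=1..1:
  [1] −1/6 = -1/6
S = -1/6
C² = P²·S² = 4/15 ; C = -0.516398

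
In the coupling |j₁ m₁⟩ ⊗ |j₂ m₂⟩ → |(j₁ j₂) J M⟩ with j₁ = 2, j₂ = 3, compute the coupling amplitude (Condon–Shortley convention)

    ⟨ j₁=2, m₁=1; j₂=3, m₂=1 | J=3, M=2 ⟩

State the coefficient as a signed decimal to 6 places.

−√(1/4) ≈ -0.500000

triangle: 2!×2!×4!/9! = 96/362880
(j±m)!: 3!×1!×4!×2!×5!×1! = 34560
prefactor² = (2J+1)×Δ×N² = 64
  k=0: +1/(0!×2!×1!×4!×1!×0!) = 1/48
  k=1: −1/(1!×1!×0!×3!×2!×1!) = -1/12
Σ = -1/16  ⇒  CG² = 64×(-1/16)² = 1/4
CG = −√(1/4) = -0.500000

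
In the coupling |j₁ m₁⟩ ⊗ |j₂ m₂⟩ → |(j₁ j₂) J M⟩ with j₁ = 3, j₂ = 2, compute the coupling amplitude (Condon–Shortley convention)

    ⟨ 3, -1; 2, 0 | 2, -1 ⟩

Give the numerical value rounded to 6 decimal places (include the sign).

j₁+j₂−J=3  J+j₁−j₂=3  J−j₁+j₂=1  j₁+j₂+J+1=8
(j₁±m₁, j₂±m₂, J±M) = (2,4,2,2,1,3)
P² = 36/7
sum k=1..2:
  [1] −1/12 = -1/12
  [2] +1/4 = 1/4
S = 1/6
C² = P²·S² = 1/7 ; C = +0.377964

+√(1/7) = +0.377964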